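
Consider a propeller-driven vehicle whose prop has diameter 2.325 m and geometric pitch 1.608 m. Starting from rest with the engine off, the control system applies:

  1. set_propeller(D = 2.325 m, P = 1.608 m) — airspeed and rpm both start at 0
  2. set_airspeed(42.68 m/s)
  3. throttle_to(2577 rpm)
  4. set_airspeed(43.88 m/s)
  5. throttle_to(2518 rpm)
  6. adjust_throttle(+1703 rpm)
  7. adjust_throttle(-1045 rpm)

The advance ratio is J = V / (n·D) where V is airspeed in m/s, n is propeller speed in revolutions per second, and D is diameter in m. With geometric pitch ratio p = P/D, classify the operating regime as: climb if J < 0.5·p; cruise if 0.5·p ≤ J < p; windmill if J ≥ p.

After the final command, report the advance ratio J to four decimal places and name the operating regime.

J = 0.3565, regime = cruise

set_propeller: D = 2.325 m, P = 1.608 m (p = P/D = 0.691613); state ← (V=0, rpm=0)
set_airspeed(42.68): V ← 42.68 m/s
throttle_to(2577): rpm ← 2577
set_airspeed(43.88): V ← 43.88 m/s
throttle_to(2518): rpm ← 2518
adjust_throttle(+1703): rpm ← 2518 +1703 = 4221
adjust_throttle(-1045): rpm ← 4221 -1045 = 3176
final state: V = 43.88 m/s, rpm = 3176 → n = rpm/60 = 52.933333 rev/s
J = V / (n·D) = 43.88 / (52.933333 × 2.325) = 0.356545
regime bands: climb J<0.3458 | cruise [0.3458, 0.6916) | windmill J≥0.6916
J = 0.3565 → cruise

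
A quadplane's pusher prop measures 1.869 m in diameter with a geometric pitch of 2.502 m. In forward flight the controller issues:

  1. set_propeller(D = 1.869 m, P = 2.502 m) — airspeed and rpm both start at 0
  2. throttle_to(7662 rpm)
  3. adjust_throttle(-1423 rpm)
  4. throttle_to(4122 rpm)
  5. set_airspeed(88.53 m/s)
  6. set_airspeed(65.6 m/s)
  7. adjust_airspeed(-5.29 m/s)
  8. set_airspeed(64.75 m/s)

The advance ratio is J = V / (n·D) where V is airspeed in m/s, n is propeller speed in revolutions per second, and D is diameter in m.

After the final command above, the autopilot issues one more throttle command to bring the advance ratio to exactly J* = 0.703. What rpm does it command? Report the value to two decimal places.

rpm = 2956.83

set_propeller: D = 1.869 m, P = 2.502 m (p = P/D = 1.338684); state ← (V=0, rpm=0)
throttle_to(7662): rpm ← 7662
adjust_throttle(-1423): rpm ← 7662 -1423 = 6239
throttle_to(4122): rpm ← 4122
set_airspeed(88.53): V ← 88.53 m/s
set_airspeed(65.6): V ← 65.6 m/s
adjust_airspeed(-5.29): V ← 65.6 -5.29 = 60.31 m/s
set_airspeed(64.75): V ← 64.75 m/s
final state: V = 64.75 m/s, rpm = 4122 → n = rpm/60 = 68.700000 rev/s
target J* = 0.703; solve J* = V/(n·D) for n: n = V/(J*·D) = 64.75/(0.703 × 1.869) = 49.280505 rev/s
rpm = 60·n = 2956.830278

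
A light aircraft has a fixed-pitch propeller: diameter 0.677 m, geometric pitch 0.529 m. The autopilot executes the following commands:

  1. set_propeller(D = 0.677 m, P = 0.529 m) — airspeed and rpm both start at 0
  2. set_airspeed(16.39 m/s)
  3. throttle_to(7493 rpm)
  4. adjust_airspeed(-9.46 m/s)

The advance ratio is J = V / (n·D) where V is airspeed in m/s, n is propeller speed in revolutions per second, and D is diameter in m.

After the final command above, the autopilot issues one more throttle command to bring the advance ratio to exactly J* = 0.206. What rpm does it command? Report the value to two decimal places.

set_propeller: D = 0.677 m, P = 0.529 m (p = P/D = 0.781388); state ← (V=0, rpm=0)
set_airspeed(16.39): V ← 16.39 m/s
throttle_to(7493): rpm ← 7493
adjust_airspeed(-9.46): V ← 16.39 -9.46 = 6.93 m/s
final state: V = 6.93 m/s, rpm = 7493 → n = rpm/60 = 124.883333 rev/s
target J* = 0.206; solve J* = V/(n·D) for n: n = V/(J*·D) = 6.93/(0.206 × 0.677) = 49.690955 rev/s
rpm = 60·n = 2981.457315

rpm = 2981.46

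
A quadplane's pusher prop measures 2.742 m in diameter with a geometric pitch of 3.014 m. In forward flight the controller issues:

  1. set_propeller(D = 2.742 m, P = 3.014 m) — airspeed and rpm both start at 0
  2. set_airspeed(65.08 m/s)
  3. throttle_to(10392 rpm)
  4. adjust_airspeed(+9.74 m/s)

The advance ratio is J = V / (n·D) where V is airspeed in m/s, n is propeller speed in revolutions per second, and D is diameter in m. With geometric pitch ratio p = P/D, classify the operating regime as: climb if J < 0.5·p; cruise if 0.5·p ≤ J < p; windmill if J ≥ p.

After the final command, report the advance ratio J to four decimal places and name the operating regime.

J = 0.1575, regime = climb

set_propeller: D = 2.742 m, P = 3.014 m (p = P/D = 1.099198); state ← (V=0, rpm=0)
set_airspeed(65.08): V ← 65.08 m/s
throttle_to(10392): rpm ← 10392
adjust_airspeed(+9.74): V ← 65.08 +9.74 = 74.82 m/s
final state: V = 74.82 m/s, rpm = 10392 → n = rpm/60 = 173.200000 rev/s
J = V / (n·D) = 74.82 / (173.200000 × 2.742) = 0.157544
regime bands: climb J<0.5496 | cruise [0.5496, 1.0992) | windmill J≥1.0992
J = 0.1575 → climb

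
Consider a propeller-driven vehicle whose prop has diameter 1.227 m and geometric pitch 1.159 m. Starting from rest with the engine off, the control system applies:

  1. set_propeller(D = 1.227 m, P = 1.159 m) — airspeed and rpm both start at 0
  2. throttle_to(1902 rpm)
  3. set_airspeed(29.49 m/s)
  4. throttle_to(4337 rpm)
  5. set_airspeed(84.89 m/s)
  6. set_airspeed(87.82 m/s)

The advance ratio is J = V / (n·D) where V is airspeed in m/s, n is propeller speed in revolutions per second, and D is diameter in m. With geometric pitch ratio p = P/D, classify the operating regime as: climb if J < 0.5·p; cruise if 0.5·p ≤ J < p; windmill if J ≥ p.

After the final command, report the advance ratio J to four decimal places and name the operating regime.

J = 0.9902, regime = windmill

set_propeller: D = 1.227 m, P = 1.159 m (p = P/D = 0.944580); state ← (V=0, rpm=0)
throttle_to(1902): rpm ← 1902
set_airspeed(29.49): V ← 29.49 m/s
throttle_to(4337): rpm ← 4337
set_airspeed(84.89): V ← 84.89 m/s
set_airspeed(87.82): V ← 87.82 m/s
final state: V = 87.82 m/s, rpm = 4337 → n = rpm/60 = 72.283333 rev/s
J = V / (n·D) = 87.82 / (72.283333 × 1.227) = 0.990172
regime bands: climb J<0.4723 | cruise [0.4723, 0.9446) | windmill J≥0.9446
J = 0.9902 → windmill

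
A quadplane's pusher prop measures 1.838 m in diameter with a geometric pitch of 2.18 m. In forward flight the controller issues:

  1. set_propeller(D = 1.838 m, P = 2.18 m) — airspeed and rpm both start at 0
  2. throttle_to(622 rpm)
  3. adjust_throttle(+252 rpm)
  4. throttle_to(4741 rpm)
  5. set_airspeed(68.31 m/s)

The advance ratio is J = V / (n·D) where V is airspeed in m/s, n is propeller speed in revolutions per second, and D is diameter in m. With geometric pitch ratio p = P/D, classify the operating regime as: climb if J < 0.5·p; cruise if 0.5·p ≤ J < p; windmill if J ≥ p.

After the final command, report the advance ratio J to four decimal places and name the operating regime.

set_propeller: D = 1.838 m, P = 2.18 m (p = P/D = 1.186072); state ← (V=0, rpm=0)
throttle_to(622): rpm ← 622
adjust_throttle(+252): rpm ← 622 +252 = 874
throttle_to(4741): rpm ← 4741
set_airspeed(68.31): V ← 68.31 m/s
final state: V = 68.31 m/s, rpm = 4741 → n = rpm/60 = 79.016667 rev/s
J = V / (n·D) = 68.31 / (79.016667 × 1.838) = 0.470349
regime bands: climb J<0.5930 | cruise [0.5930, 1.1861) | windmill J≥1.1861
J = 0.4703 → climb

J = 0.4703, regime = climb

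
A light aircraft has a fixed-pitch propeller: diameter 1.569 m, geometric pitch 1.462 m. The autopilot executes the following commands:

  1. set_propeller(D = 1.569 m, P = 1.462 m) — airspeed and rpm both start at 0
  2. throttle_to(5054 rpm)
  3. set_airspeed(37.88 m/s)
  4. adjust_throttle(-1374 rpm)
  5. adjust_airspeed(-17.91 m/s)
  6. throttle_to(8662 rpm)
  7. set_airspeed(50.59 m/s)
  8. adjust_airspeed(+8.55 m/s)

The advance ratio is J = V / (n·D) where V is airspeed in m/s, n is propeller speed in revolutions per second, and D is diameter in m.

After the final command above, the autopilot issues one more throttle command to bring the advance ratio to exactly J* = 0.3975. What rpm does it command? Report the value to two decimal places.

set_propeller: D = 1.569 m, P = 1.462 m (p = P/D = 0.931804); state ← (V=0, rpm=0)
throttle_to(5054): rpm ← 5054
set_airspeed(37.88): V ← 37.88 m/s
adjust_throttle(-1374): rpm ← 5054 -1374 = 3680
adjust_airspeed(-17.91): V ← 37.88 -17.91 = 19.97 m/s
throttle_to(8662): rpm ← 8662
set_airspeed(50.59): V ← 50.59 m/s
adjust_airspeed(+8.55): V ← 50.59 +8.55 = 59.14 m/s
final state: V = 59.14 m/s, rpm = 8662 → n = rpm/60 = 144.366667 rev/s
target J* = 0.3975; solve J* = V/(n·D) for n: n = V/(J*·D) = 59.14/(0.3975 × 1.569) = 94.824649 rev/s
rpm = 60·n = 5689.478937

rpm = 5689.48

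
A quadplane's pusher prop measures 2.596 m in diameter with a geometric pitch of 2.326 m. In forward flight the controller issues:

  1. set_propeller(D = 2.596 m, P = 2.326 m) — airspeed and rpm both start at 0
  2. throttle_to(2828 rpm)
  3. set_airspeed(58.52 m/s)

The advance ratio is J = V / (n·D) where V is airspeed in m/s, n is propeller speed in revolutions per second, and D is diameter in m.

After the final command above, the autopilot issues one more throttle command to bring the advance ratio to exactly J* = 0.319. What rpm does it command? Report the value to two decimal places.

set_propeller: D = 2.596 m, P = 2.326 m (p = P/D = 0.895994); state ← (V=0, rpm=0)
throttle_to(2828): rpm ← 2828
set_airspeed(58.52): V ← 58.52 m/s
final state: V = 58.52 m/s, rpm = 2828 → n = rpm/60 = 47.133333 rev/s
target J* = 0.319; solve J* = V/(n·D) for n: n = V/(J*·D) = 58.52/(0.319 × 2.596) = 70.665746 rev/s
rpm = 60·n = 4239.944743

rpm = 4239.94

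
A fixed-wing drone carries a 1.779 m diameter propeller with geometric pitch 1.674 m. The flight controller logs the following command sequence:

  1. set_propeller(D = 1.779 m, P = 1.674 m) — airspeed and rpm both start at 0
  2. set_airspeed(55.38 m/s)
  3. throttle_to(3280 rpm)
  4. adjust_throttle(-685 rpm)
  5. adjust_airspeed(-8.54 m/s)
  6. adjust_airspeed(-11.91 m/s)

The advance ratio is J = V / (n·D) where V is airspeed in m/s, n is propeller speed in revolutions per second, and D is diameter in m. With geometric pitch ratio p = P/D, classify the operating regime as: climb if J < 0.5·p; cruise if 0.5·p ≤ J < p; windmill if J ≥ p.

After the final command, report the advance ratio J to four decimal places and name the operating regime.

J = 0.4540, regime = climb

set_propeller: D = 1.779 m, P = 1.674 m (p = P/D = 0.940978); state ← (V=0, rpm=0)
set_airspeed(55.38): V ← 55.38 m/s
throttle_to(3280): rpm ← 3280
adjust_throttle(-685): rpm ← 3280 -685 = 2595
adjust_airspeed(-8.54): V ← 55.38 -8.54 = 46.84 m/s
adjust_airspeed(-11.91): V ← 46.84 -11.91 = 34.93 m/s
final state: V = 34.93 m/s, rpm = 2595 → n = rpm/60 = 43.250000 rev/s
J = V / (n·D) = 34.93 / (43.250000 × 1.779) = 0.453980
regime bands: climb J<0.4705 | cruise [0.4705, 0.9410) | windmill J≥0.9410
J = 0.4540 → climb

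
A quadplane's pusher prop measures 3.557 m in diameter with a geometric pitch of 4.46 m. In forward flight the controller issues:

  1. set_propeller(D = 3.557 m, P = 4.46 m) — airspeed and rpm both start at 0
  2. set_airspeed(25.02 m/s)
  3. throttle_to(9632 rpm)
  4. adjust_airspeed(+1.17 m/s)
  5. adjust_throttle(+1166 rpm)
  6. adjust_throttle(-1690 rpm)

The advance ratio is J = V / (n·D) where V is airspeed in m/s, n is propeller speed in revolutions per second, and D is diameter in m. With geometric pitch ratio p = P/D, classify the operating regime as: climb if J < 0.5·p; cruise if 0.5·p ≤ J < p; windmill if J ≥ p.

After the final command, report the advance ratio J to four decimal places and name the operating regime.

set_propeller: D = 3.557 m, P = 4.46 m (p = P/D = 1.253866); state ← (V=0, rpm=0)
set_airspeed(25.02): V ← 25.02 m/s
throttle_to(9632): rpm ← 9632
adjust_airspeed(+1.17): V ← 25.02 +1.17 = 26.19 m/s
adjust_throttle(+1166): rpm ← 9632 +1166 = 10798
adjust_throttle(-1690): rpm ← 10798 -1690 = 9108
final state: V = 26.19 m/s, rpm = 9108 → n = rpm/60 = 151.800000 rev/s
J = V / (n·D) = 26.19 / (151.800000 × 3.557) = 0.048504
regime bands: climb J<0.6269 | cruise [0.6269, 1.2539) | windmill J≥1.2539
J = 0.0485 → climb

J = 0.0485, regime = climb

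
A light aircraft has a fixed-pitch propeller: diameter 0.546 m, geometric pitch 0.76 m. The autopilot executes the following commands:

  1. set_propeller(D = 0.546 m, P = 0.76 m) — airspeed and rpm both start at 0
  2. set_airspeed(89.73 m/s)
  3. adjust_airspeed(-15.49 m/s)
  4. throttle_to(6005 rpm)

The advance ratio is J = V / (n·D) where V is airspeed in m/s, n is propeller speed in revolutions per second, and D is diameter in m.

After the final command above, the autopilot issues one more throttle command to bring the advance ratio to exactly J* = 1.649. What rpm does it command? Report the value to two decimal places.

rpm = 4947.39

set_propeller: D = 0.546 m, P = 0.76 m (p = P/D = 1.391941); state ← (V=0, rpm=0)
set_airspeed(89.73): V ← 89.73 m/s
adjust_airspeed(-15.49): V ← 89.73 -15.49 = 74.24 m/s
throttle_to(6005): rpm ← 6005
final state: V = 74.24 m/s, rpm = 6005 → n = rpm/60 = 100.083333 rev/s
target J* = 1.649; solve J* = V/(n·D) for n: n = V/(J*·D) = 74.24/(1.649 × 0.546) = 82.456456 rev/s
rpm = 60·n = 4947.387361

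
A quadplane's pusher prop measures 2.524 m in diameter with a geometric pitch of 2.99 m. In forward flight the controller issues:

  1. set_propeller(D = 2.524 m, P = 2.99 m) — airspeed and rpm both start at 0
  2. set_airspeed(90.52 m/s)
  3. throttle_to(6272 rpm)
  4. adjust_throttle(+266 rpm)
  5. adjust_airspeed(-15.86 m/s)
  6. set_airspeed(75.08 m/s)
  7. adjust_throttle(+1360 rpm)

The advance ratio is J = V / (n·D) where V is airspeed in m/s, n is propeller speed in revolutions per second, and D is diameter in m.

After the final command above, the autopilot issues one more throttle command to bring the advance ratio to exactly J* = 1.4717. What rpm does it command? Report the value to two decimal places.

set_propeller: D = 2.524 m, P = 2.99 m (p = P/D = 1.184628); state ← (V=0, rpm=0)
set_airspeed(90.52): V ← 90.52 m/s
throttle_to(6272): rpm ← 6272
adjust_throttle(+266): rpm ← 6272 +266 = 6538
adjust_airspeed(-15.86): V ← 90.52 -15.86 = 74.66 m/s
set_airspeed(75.08): V ← 75.08 m/s
adjust_throttle(+1360): rpm ← 6538 +1360 = 7898
final state: V = 75.08 m/s, rpm = 7898 → n = rpm/60 = 131.633333 rev/s
target J* = 1.4717; solve J* = V/(n·D) for n: n = V/(J*·D) = 75.08/(1.4717 × 2.524) = 20.212295 rev/s
rpm = 60·n = 1212.737687

rpm = 1212.74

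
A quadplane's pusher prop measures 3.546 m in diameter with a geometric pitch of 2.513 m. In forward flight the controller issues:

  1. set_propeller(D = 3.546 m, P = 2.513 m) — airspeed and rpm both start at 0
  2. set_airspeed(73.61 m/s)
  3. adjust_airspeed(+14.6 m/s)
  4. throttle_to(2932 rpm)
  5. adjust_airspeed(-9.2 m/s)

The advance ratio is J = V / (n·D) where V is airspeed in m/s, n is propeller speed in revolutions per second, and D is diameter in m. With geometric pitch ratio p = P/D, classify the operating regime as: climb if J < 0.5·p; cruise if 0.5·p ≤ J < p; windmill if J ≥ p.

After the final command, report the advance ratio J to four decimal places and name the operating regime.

J = 0.4560, regime = cruise

set_propeller: D = 3.546 m, P = 2.513 m (p = P/D = 0.708686); state ← (V=0, rpm=0)
set_airspeed(73.61): V ← 73.61 m/s
adjust_airspeed(+14.6): V ← 73.61 +14.6 = 88.21 m/s
throttle_to(2932): rpm ← 2932
adjust_airspeed(-9.2): V ← 88.21 -9.2 = 79.01 m/s
final state: V = 79.01 m/s, rpm = 2932 → n = rpm/60 = 48.866667 rev/s
J = V / (n·D) = 79.01 / (48.866667 × 3.546) = 0.455964
regime bands: climb J<0.3543 | cruise [0.3543, 0.7087) | windmill J≥0.7087
J = 0.4560 → cruise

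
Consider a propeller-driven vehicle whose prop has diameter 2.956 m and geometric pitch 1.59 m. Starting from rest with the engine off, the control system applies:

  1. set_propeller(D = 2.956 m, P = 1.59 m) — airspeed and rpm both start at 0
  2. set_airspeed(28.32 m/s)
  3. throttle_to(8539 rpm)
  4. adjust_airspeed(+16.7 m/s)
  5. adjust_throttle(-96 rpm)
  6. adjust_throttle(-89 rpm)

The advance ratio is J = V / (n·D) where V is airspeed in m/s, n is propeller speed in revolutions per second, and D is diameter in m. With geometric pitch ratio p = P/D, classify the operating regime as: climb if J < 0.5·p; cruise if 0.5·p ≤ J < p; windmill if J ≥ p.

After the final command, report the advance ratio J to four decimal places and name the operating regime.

set_propeller: D = 2.956 m, P = 1.59 m (p = P/D = 0.537889); state ← (V=0, rpm=0)
set_airspeed(28.32): V ← 28.32 m/s
throttle_to(8539): rpm ← 8539
adjust_airspeed(+16.7): V ← 28.32 +16.7 = 45.02 m/s
adjust_throttle(-96): rpm ← 8539 -96 = 8443
adjust_throttle(-89): rpm ← 8443 -89 = 8354
final state: V = 45.02 m/s, rpm = 8354 → n = rpm/60 = 139.233333 rev/s
J = V / (n·D) = 45.02 / (139.233333 × 2.956) = 0.109385
regime bands: climb J<0.2689 | cruise [0.2689, 0.5379) | windmill J≥0.5379
J = 0.1094 → climb

J = 0.1094, regime = climb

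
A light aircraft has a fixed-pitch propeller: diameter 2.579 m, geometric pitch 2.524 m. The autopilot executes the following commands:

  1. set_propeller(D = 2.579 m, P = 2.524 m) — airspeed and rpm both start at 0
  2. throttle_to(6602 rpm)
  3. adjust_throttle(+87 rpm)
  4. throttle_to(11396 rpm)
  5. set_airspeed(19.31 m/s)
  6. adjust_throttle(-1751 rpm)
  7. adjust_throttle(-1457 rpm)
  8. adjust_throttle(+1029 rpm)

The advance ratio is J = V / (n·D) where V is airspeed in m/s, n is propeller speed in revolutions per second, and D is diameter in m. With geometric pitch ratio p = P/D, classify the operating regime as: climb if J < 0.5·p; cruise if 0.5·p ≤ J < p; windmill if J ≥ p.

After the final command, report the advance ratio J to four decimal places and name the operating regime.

set_propeller: D = 2.579 m, P = 2.524 m (p = P/D = 0.978674); state ← (V=0, rpm=0)
throttle_to(6602): rpm ← 6602
adjust_throttle(+87): rpm ← 6602 +87 = 6689
throttle_to(11396): rpm ← 11396
set_airspeed(19.31): V ← 19.31 m/s
adjust_throttle(-1751): rpm ← 11396 -1751 = 9645
adjust_throttle(-1457): rpm ← 9645 -1457 = 8188
adjust_throttle(+1029): rpm ← 8188 +1029 = 9217
final state: V = 19.31 m/s, rpm = 9217 → n = rpm/60 = 153.616667 rev/s
J = V / (n·D) = 19.31 / (153.616667 × 2.579) = 0.048741
regime bands: climb J<0.4893 | cruise [0.4893, 0.9787) | windmill J≥0.9787
J = 0.0487 → climb

J = 0.0487, regime = climb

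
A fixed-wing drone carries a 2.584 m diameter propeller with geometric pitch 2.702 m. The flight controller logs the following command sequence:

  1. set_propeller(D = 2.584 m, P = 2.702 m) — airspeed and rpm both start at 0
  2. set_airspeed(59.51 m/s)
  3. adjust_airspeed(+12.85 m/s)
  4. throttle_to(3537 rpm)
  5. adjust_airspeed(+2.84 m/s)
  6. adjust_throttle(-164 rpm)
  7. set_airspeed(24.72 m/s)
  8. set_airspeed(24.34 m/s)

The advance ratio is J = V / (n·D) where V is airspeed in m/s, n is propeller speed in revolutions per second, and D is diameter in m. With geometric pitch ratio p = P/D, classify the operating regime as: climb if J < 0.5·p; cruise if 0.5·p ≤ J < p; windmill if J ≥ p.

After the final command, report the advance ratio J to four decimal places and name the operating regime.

J = 0.1676, regime = climb

set_propeller: D = 2.584 m, P = 2.702 m (p = P/D = 1.045666); state ← (V=0, rpm=0)
set_airspeed(59.51): V ← 59.51 m/s
adjust_airspeed(+12.85): V ← 59.51 +12.85 = 72.36 m/s
throttle_to(3537): rpm ← 3537
adjust_airspeed(+2.84): V ← 72.36 +2.84 = 75.2 m/s
adjust_throttle(-164): rpm ← 3537 -164 = 3373
set_airspeed(24.72): V ← 24.72 m/s
set_airspeed(24.34): V ← 24.34 m/s
final state: V = 24.34 m/s, rpm = 3373 → n = rpm/60 = 56.216667 rev/s
J = V / (n·D) = 24.34 / (56.216667 × 2.584) = 0.167557
regime bands: climb J<0.5228 | cruise [0.5228, 1.0457) | windmill J≥1.0457
J = 0.1676 → climb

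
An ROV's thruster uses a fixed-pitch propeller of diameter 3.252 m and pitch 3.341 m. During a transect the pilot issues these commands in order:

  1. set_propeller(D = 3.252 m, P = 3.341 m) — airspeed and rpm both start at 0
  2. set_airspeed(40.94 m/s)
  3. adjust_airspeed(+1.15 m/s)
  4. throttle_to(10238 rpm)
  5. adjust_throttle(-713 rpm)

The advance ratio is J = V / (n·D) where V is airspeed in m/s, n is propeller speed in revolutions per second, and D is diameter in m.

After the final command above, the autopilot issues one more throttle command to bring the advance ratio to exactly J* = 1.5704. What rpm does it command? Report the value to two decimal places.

set_propeller: D = 3.252 m, P = 3.341 m (p = P/D = 1.027368); state ← (V=0, rpm=0)
set_airspeed(40.94): V ← 40.94 m/s
adjust_airspeed(+1.15): V ← 40.94 +1.15 = 42.09 m/s
throttle_to(10238): rpm ← 10238
adjust_throttle(-713): rpm ← 10238 -713 = 9525
final state: V = 42.09 m/s, rpm = 9525 → n = rpm/60 = 158.750000 rev/s
target J* = 1.5704; solve J* = V/(n·D) for n: n = V/(J*·D) = 42.09/(1.5704 × 3.252) = 8.241725 rev/s
rpm = 60·n = 494.503480

rpm = 494.50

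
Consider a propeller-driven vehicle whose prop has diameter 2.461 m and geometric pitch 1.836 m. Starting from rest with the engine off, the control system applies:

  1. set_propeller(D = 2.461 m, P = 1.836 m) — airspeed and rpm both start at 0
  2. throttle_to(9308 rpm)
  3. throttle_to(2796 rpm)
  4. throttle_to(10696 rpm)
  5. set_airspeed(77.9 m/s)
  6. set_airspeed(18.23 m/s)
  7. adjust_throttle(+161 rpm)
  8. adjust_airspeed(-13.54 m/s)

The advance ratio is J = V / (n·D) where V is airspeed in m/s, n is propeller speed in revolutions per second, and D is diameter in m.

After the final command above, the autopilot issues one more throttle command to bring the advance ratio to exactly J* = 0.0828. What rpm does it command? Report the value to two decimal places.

set_propeller: D = 2.461 m, P = 1.836 m (p = P/D = 0.746038); state ← (V=0, rpm=0)
throttle_to(9308): rpm ← 9308
throttle_to(2796): rpm ← 2796
throttle_to(10696): rpm ← 10696
set_airspeed(77.9): V ← 77.9 m/s
set_airspeed(18.23): V ← 18.23 m/s
adjust_throttle(+161): rpm ← 10696 +161 = 10857
adjust_airspeed(-13.54): V ← 18.23 -13.54 = 4.69 m/s
final state: V = 4.69 m/s, rpm = 10857 → n = rpm/60 = 180.950000 rev/s
target J* = 0.0828; solve J* = V/(n·D) for n: n = V/(J*·D) = 4.69/(0.0828 × 2.461) = 23.016055 rev/s
rpm = 60·n = 1380.963318

rpm = 1380.96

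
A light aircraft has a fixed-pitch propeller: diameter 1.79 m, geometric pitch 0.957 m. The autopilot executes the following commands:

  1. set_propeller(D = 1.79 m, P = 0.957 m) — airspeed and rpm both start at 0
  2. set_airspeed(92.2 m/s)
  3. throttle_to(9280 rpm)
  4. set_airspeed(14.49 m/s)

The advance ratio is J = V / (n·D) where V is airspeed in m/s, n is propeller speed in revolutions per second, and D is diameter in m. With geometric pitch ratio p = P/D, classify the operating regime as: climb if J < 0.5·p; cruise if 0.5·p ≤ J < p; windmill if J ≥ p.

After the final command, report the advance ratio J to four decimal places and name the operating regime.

set_propeller: D = 1.79 m, P = 0.957 m (p = P/D = 0.534637); state ← (V=0, rpm=0)
set_airspeed(92.2): V ← 92.2 m/s
throttle_to(9280): rpm ← 9280
set_airspeed(14.49): V ← 14.49 m/s
final state: V = 14.49 m/s, rpm = 9280 → n = rpm/60 = 154.666667 rev/s
J = V / (n·D) = 14.49 / (154.666667 × 1.79) = 0.052338
regime bands: climb J<0.2673 | cruise [0.2673, 0.5346) | windmill J≥0.5346
J = 0.0523 → climb

J = 0.0523, regime = climb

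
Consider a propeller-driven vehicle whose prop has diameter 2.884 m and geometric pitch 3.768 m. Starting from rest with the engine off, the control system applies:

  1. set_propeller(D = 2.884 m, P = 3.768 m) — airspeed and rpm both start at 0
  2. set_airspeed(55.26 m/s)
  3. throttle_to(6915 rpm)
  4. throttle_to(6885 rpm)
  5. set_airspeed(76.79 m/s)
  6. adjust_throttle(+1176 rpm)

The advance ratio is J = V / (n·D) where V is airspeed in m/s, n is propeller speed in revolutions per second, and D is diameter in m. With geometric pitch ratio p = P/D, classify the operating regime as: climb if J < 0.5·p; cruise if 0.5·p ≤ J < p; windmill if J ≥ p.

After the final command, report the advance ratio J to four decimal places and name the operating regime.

J = 0.1982, regime = climb

set_propeller: D = 2.884 m, P = 3.768 m (p = P/D = 1.306519); state ← (V=0, rpm=0)
set_airspeed(55.26): V ← 55.26 m/s
throttle_to(6915): rpm ← 6915
throttle_to(6885): rpm ← 6885
set_airspeed(76.79): V ← 76.79 m/s
adjust_throttle(+1176): rpm ← 6885 +1176 = 8061
final state: V = 76.79 m/s, rpm = 8061 → n = rpm/60 = 134.350000 rev/s
J = V / (n·D) = 76.79 / (134.350000 × 2.884) = 0.198185
regime bands: climb J<0.6533 | cruise [0.6533, 1.3065) | windmill J≥1.3065
J = 0.1982 → climb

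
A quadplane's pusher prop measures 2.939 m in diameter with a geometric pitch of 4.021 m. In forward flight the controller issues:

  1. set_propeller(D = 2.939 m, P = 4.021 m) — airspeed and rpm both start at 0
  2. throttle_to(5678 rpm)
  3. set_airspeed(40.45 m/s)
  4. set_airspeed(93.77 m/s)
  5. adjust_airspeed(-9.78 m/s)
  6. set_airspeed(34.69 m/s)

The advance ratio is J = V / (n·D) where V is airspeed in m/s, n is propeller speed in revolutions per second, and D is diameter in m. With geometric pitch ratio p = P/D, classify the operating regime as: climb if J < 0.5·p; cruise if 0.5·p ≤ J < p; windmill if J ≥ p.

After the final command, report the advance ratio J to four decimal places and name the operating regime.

set_propeller: D = 2.939 m, P = 4.021 m (p = P/D = 1.368152); state ← (V=0, rpm=0)
throttle_to(5678): rpm ← 5678
set_airspeed(40.45): V ← 40.45 m/s
set_airspeed(93.77): V ← 93.77 m/s
adjust_airspeed(-9.78): V ← 93.77 -9.78 = 83.99 m/s
set_airspeed(34.69): V ← 34.69 m/s
final state: V = 34.69 m/s, rpm = 5678 → n = rpm/60 = 94.633333 rev/s
J = V / (n·D) = 34.69 / (94.633333 × 2.939) = 0.124727
regime bands: climb J<0.6841 | cruise [0.6841, 1.3682) | windmill J≥1.3682
J = 0.1247 → climb

J = 0.1247, regime = climb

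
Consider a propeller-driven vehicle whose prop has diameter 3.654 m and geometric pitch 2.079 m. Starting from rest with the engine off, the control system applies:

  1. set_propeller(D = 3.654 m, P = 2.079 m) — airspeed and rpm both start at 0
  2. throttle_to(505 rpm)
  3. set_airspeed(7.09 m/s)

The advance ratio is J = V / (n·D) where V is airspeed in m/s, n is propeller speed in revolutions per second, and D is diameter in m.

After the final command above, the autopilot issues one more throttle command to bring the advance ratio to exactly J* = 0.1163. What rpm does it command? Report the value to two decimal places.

rpm = 1001.03

set_propeller: D = 3.654 m, P = 2.079 m (p = P/D = 0.568966); state ← (V=0, rpm=0)
throttle_to(505): rpm ← 505
set_airspeed(7.09): V ← 7.09 m/s
final state: V = 7.09 m/s, rpm = 505 → n = rpm/60 = 8.416667 rev/s
target J* = 0.1163; solve J* = V/(n·D) for n: n = V/(J*·D) = 7.09/(0.1163 × 3.654) = 16.683915 rev/s
rpm = 60·n = 1001.034920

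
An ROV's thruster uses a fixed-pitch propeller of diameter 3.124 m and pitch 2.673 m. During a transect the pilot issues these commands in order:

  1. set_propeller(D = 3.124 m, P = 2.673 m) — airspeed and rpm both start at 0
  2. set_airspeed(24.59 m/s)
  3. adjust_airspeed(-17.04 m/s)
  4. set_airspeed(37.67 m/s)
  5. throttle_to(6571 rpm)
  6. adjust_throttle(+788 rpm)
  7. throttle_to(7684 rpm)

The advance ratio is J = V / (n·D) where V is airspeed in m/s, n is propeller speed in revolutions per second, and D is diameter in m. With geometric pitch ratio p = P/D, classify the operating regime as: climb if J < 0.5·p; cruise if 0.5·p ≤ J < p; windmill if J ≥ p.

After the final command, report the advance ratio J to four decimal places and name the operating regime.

J = 0.0942, regime = climb

set_propeller: D = 3.124 m, P = 2.673 m (p = P/D = 0.855634); state ← (V=0, rpm=0)
set_airspeed(24.59): V ← 24.59 m/s
adjust_airspeed(-17.04): V ← 24.59 -17.04 = 7.55 m/s
set_airspeed(37.67): V ← 37.67 m/s
throttle_to(6571): rpm ← 6571
adjust_throttle(+788): rpm ← 6571 +788 = 7359
throttle_to(7684): rpm ← 7684
final state: V = 37.67 m/s, rpm = 7684 → n = rpm/60 = 128.066667 rev/s
J = V / (n·D) = 37.67 / (128.066667 × 3.124) = 0.094156
regime bands: climb J<0.4278 | cruise [0.4278, 0.8556) | windmill J≥0.8556
J = 0.0942 → climb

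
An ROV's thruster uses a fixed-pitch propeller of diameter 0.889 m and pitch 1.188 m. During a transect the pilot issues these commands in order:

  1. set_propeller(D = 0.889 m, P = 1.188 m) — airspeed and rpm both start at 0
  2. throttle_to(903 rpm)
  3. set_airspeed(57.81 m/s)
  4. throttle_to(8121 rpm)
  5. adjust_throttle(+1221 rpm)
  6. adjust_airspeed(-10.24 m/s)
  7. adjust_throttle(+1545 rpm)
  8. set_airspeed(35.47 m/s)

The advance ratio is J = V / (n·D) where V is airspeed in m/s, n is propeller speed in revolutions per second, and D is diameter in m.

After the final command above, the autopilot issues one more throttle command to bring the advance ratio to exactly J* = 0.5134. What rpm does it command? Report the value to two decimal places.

rpm = 4662.89

set_propeller: D = 0.889 m, P = 1.188 m (p = P/D = 1.336333); state ← (V=0, rpm=0)
throttle_to(903): rpm ← 903
set_airspeed(57.81): V ← 57.81 m/s
throttle_to(8121): rpm ← 8121
adjust_throttle(+1221): rpm ← 8121 +1221 = 9342
adjust_airspeed(-10.24): V ← 57.81 -10.24 = 47.57 m/s
adjust_throttle(+1545): rpm ← 9342 +1545 = 10887
set_airspeed(35.47): V ← 35.47 m/s
final state: V = 35.47 m/s, rpm = 10887 → n = rpm/60 = 181.450000 rev/s
target J* = 0.5134; solve J* = V/(n·D) for n: n = V/(J*·D) = 35.47/(0.5134 × 0.889) = 77.714769 rev/s
rpm = 60·n = 4662.886169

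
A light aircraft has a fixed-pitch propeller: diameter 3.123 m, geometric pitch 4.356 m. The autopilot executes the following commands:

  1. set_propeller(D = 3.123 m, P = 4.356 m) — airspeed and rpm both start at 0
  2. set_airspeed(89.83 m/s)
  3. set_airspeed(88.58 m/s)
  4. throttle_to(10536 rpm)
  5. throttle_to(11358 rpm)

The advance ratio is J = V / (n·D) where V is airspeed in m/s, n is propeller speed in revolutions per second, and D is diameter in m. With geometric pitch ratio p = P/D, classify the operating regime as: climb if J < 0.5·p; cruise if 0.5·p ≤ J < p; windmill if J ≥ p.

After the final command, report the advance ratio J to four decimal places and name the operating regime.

set_propeller: D = 3.123 m, P = 4.356 m (p = P/D = 1.394813); state ← (V=0, rpm=0)
set_airspeed(89.83): V ← 89.83 m/s
set_airspeed(88.58): V ← 88.58 m/s
throttle_to(10536): rpm ← 10536
throttle_to(11358): rpm ← 11358
final state: V = 88.58 m/s, rpm = 11358 → n = rpm/60 = 189.300000 rev/s
J = V / (n·D) = 88.58 / (189.300000 × 3.123) = 0.149835
regime bands: climb J<0.6974 | cruise [0.6974, 1.3948) | windmill J≥1.3948
J = 0.1498 → climb

J = 0.1498, regime = climb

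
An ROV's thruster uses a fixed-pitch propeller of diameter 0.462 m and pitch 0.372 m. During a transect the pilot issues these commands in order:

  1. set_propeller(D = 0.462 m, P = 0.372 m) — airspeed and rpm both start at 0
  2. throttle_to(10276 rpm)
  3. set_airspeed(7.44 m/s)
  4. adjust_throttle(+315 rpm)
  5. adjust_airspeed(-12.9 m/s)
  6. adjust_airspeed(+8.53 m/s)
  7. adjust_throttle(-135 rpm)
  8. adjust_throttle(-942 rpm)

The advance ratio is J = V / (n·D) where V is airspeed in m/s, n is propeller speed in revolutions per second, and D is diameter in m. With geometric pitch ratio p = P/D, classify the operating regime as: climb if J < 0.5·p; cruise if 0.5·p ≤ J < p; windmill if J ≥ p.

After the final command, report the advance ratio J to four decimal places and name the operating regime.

set_propeller: D = 0.462 m, P = 0.372 m (p = P/D = 0.805195); state ← (V=0, rpm=0)
throttle_to(10276): rpm ← 10276
set_airspeed(7.44): V ← 7.44 m/s
adjust_throttle(+315): rpm ← 10276 +315 = 10591
adjust_airspeed(-12.9): V ← 7.44 -12.9 = -5.46 m/s
adjust_airspeed(+8.53): V ← -5.46 +8.53 = 3.07 m/s
adjust_throttle(-135): rpm ← 10591 -135 = 10456
adjust_throttle(-942): rpm ← 10456 -942 = 9514
final state: V = 3.07 m/s, rpm = 9514 → n = rpm/60 = 158.566667 rev/s
J = V / (n·D) = 3.07 / (158.566667 × 0.462) = 0.041907
regime bands: climb J<0.4026 | cruise [0.4026, 0.8052) | windmill J≥0.8052
J = 0.0419 → climb

J = 0.0419, regime = climb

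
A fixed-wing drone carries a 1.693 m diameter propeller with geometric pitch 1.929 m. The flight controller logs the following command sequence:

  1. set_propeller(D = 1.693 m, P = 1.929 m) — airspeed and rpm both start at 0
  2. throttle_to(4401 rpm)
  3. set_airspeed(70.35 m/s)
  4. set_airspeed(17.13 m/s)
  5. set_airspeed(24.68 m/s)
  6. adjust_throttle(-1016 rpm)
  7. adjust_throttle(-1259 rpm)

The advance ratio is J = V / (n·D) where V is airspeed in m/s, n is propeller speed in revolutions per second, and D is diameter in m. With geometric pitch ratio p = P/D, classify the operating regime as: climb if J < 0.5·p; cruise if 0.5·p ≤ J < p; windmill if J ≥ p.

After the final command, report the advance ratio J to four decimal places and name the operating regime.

set_propeller: D = 1.693 m, P = 1.929 m (p = P/D = 1.139398); state ← (V=0, rpm=0)
throttle_to(4401): rpm ← 4401
set_airspeed(70.35): V ← 70.35 m/s
set_airspeed(17.13): V ← 17.13 m/s
set_airspeed(24.68): V ← 24.68 m/s
adjust_throttle(-1016): rpm ← 4401 -1016 = 3385
adjust_throttle(-1259): rpm ← 3385 -1259 = 2126
final state: V = 24.68 m/s, rpm = 2126 → n = rpm/60 = 35.433333 rev/s
J = V / (n·D) = 24.68 / (35.433333 × 1.693) = 0.411411
regime bands: climb J<0.5697 | cruise [0.5697, 1.1394) | windmill J≥1.1394
J = 0.4114 → climb

J = 0.4114, regime = climb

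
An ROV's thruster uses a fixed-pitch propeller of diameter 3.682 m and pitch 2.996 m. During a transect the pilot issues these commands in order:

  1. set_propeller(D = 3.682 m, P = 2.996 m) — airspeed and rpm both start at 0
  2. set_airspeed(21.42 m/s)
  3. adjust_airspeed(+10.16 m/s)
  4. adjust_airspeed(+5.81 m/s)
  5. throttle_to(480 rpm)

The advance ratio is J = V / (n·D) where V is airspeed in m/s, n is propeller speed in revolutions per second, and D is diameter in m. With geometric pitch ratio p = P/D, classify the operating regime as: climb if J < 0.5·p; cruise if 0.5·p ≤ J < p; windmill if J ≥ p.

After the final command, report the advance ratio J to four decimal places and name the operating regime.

set_propeller: D = 3.682 m, P = 2.996 m (p = P/D = 0.813688); state ← (V=0, rpm=0)
set_airspeed(21.42): V ← 21.42 m/s
adjust_airspeed(+10.16): V ← 21.42 +10.16 = 31.58 m/s
adjust_airspeed(+5.81): V ← 31.58 +5.81 = 37.39 m/s
throttle_to(480): rpm ← 480
final state: V = 37.39 m/s, rpm = 480 → n = rpm/60 = 8.000000 rev/s
J = V / (n·D) = 37.39 / (8.000000 × 3.682) = 1.269351
regime bands: climb J<0.4068 | cruise [0.4068, 0.8137) | windmill J≥0.8137
J = 1.2694 → windmill

J = 1.2694, regime = windmill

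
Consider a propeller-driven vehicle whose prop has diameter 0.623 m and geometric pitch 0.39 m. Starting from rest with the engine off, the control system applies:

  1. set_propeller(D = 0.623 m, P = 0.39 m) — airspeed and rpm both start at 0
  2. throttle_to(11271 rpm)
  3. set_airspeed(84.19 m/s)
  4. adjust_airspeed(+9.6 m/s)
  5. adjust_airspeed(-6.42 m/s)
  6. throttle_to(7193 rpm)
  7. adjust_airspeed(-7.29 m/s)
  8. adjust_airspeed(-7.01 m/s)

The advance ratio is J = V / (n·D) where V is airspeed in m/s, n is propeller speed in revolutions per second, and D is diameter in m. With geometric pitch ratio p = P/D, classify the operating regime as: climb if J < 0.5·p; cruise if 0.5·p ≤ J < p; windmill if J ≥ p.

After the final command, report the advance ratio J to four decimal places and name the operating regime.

set_propeller: D = 0.623 m, P = 0.39 m (p = P/D = 0.626003); state ← (V=0, rpm=0)
throttle_to(11271): rpm ← 11271
set_airspeed(84.19): V ← 84.19 m/s
adjust_airspeed(+9.6): V ← 84.19 +9.6 = 93.79 m/s
adjust_airspeed(-6.42): V ← 93.79 -6.42 = 87.37 m/s
throttle_to(7193): rpm ← 7193
adjust_airspeed(-7.29): V ← 87.37 -7.29 = 80.08 m/s
adjust_airspeed(-7.01): V ← 80.08 -7.01 = 73.07 m/s
final state: V = 73.07 m/s, rpm = 7193 → n = rpm/60 = 119.883333 rev/s
J = V / (n·D) = 73.07 / (119.883333 × 0.623) = 0.978345
regime bands: climb J<0.3130 | cruise [0.3130, 0.6260) | windmill J≥0.6260
J = 0.9783 → windmill

J = 0.9783, regime = windmill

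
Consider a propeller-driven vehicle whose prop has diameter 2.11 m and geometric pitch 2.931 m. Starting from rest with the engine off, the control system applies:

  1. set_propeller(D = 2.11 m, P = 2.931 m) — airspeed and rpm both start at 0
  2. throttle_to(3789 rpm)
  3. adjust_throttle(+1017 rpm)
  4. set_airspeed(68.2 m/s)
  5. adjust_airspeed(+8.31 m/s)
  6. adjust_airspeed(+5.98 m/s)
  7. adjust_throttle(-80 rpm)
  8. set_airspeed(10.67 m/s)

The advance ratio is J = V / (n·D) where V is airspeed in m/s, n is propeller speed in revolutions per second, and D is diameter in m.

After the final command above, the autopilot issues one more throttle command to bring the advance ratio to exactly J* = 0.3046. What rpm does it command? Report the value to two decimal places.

set_propeller: D = 2.11 m, P = 2.931 m (p = P/D = 1.389100); state ← (V=0, rpm=0)
throttle_to(3789): rpm ← 3789
adjust_throttle(+1017): rpm ← 3789 +1017 = 4806
set_airspeed(68.2): V ← 68.2 m/s
adjust_airspeed(+8.31): V ← 68.2 +8.31 = 76.51 m/s
adjust_airspeed(+5.98): V ← 76.51 +5.98 = 82.49 m/s
adjust_throttle(-80): rpm ← 4806 -80 = 4726
set_airspeed(10.67): V ← 10.67 m/s
final state: V = 10.67 m/s, rpm = 4726 → n = rpm/60 = 78.766667 rev/s
target J* = 0.3046; solve J* = V/(n·D) for n: n = V/(J*·D) = 10.67/(0.3046 × 2.11) = 16.601681 rev/s
rpm = 60·n = 996.100861

rpm = 996.10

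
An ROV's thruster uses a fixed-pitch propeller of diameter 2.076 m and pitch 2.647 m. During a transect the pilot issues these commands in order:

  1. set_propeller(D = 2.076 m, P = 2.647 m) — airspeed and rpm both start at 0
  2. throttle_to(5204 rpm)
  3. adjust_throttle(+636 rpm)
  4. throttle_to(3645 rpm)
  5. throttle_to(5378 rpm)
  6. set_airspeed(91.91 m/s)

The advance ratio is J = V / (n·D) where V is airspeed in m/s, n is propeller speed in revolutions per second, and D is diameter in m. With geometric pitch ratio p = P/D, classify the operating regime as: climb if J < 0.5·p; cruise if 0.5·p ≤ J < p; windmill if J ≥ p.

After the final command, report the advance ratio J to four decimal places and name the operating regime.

J = 0.4939, regime = climb

set_propeller: D = 2.076 m, P = 2.647 m (p = P/D = 1.275048); state ← (V=0, rpm=0)
throttle_to(5204): rpm ← 5204
adjust_throttle(+636): rpm ← 5204 +636 = 5840
throttle_to(3645): rpm ← 3645
throttle_to(5378): rpm ← 5378
set_airspeed(91.91): V ← 91.91 m/s
final state: V = 91.91 m/s, rpm = 5378 → n = rpm/60 = 89.633333 rev/s
J = V / (n·D) = 91.91 / (89.633333 × 2.076) = 0.493931
regime bands: climb J<0.6375 | cruise [0.6375, 1.2750) | windmill J≥1.2750
J = 0.4939 → climb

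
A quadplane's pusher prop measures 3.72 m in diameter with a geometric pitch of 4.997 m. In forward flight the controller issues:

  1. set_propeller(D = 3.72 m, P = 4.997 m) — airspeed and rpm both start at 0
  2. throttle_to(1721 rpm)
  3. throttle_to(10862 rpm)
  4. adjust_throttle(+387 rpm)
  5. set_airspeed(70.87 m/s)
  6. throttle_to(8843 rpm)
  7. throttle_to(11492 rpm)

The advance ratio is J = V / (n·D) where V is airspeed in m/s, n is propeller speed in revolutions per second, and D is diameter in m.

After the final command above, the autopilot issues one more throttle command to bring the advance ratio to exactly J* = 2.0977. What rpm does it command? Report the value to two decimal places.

rpm = 544.91

set_propeller: D = 3.72 m, P = 4.997 m (p = P/D = 1.343280); state ← (V=0, rpm=0)
throttle_to(1721): rpm ← 1721
throttle_to(10862): rpm ← 10862
adjust_throttle(+387): rpm ← 10862 +387 = 11249
set_airspeed(70.87): V ← 70.87 m/s
throttle_to(8843): rpm ← 8843
throttle_to(11492): rpm ← 11492
final state: V = 70.87 m/s, rpm = 11492 → n = rpm/60 = 191.533333 rev/s
target J* = 2.0977; solve J* = V/(n·D) for n: n = V/(J*·D) = 70.87/(2.0977 × 3.72) = 9.081887 rev/s
rpm = 60·n = 544.913246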